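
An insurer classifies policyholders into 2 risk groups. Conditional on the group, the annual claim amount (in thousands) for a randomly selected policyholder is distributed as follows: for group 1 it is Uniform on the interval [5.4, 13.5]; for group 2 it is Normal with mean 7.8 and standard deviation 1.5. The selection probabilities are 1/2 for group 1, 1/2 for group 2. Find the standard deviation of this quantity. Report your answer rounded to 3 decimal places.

2.131

Per component, 1: μ=9.45, E[X²]=94.77; 2: μ=7.8, E[X²]=63.09.
E[X] = 0.5·9.45 + 0.5·7.8 = 8.625.
E[X²] = 0.5·94.77 + 0.5·63.09 = 78.93.
Var(X) = E[X²] − (E[X])² = 78.93 − 74.3906 = 4.53937.
SD(X) = √4.53937 = 2.13058.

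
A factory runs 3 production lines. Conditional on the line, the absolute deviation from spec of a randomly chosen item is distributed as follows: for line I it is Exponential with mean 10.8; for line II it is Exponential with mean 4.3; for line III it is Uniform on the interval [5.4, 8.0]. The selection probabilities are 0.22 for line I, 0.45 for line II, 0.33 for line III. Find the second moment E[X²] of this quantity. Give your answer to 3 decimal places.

For each component E[X²] = Var + (mean)², giving I: 233.28; II: 36.98; III: 45.4533.
Overall E[X²] = 0.22·233.28 + 0.45·36.98 + 0.33·45.4533 = 82.9622.

82.962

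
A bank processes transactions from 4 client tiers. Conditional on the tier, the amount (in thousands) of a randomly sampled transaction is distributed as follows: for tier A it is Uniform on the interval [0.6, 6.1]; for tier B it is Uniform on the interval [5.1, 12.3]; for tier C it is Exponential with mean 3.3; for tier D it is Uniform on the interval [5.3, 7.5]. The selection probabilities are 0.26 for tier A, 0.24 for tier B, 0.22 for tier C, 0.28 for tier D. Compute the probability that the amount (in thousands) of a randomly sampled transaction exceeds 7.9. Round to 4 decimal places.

0.1667

Conditional on each tier, P(X > 7.9): A: 0; B: 0.611111; C: 0.0912694; D: 0.
By total probability, P(X > 7.9) = 0.26·0 + 0.24·0.611111 + 0.22·0.0912694 + 0.28·0 = 0.166746.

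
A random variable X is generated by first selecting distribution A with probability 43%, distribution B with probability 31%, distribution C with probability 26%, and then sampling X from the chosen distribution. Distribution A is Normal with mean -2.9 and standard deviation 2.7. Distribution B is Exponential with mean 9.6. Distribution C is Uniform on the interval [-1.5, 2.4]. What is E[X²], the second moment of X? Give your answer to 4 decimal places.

64.2724

For each component E[X²] = Var + (mean)², giving A: 15.7; B: 184.32; C: 1.47.
Overall E[X²] = 0.43·15.7 + 0.31·184.32 + 0.26·1.47 = 64.2724.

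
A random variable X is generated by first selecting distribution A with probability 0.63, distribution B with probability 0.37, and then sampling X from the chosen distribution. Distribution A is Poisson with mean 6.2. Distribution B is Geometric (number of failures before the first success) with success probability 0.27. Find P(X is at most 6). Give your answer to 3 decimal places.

Conditional on each component, P(X ≤ 6): A: 0.574213; B: 0.889526.
By total probability, P(X ≤ 6) = 0.63·0.574213 + 0.37·0.889526 = 0.690879.

0.691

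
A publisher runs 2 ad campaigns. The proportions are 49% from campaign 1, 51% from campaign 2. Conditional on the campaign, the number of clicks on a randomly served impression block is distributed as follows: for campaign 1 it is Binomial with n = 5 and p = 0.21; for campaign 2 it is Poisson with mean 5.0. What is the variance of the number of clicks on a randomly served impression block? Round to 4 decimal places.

Per component, 1: μ=1.05, E[X²]=1.932; 2: μ=5, E[X²]=30.
E[X] = 0.49·1.05 + 0.51·5 = 3.0645.
E[X²] = 0.49·1.932 + 0.51·30 = 16.2467.
Var(X) = E[X²] − (E[X])² = 16.2467 − 9.39116 = 6.85552.

6.8555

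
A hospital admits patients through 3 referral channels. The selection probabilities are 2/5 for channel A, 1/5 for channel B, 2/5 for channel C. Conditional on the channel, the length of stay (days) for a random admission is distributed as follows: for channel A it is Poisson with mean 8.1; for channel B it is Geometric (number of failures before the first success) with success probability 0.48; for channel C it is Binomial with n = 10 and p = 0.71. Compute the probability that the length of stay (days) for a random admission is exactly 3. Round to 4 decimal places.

0.0272

Conditional on each channel, P(X = 3): A: 0.0268855; B: 0.0674918; C: 0.0074087.
By total probability, P(X = 3) = 0.4·0.0268855 + 0.2·0.0674918 + 0.4·0.0074087 = 0.0272161.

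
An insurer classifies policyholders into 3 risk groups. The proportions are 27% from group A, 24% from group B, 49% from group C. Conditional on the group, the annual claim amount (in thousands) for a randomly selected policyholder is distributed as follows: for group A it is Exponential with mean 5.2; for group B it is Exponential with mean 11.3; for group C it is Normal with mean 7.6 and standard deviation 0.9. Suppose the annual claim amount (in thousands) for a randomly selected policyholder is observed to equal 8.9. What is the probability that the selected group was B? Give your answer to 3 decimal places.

0.101

Likelihoods f(8.9 | ·): A: 0.0347284; B: 0.0402593; C: 0.156173.
Posterior ∝ prior × likelihood. Numerator for B: 0.24·0.0402593 = 0.00966224.
Normalizing constant: 0.27·0.0347284 + 0.24·0.0402593 + 0.49·0.156173 = 0.0955639.
P(B | observation) = 0.00966224 / 0.0955639 = 0.101108.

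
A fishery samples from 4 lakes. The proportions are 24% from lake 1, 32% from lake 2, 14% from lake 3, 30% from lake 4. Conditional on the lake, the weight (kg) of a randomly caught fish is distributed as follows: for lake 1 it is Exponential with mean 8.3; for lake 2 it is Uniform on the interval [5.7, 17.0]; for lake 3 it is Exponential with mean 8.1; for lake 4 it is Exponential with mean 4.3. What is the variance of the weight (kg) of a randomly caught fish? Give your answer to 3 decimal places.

42.390

Per component, 1: μ=8.3, E[X²]=137.78; 2: μ=11.35, E[X²]=139.463; 3: μ=8.1, E[X²]=131.22; 4: μ=4.3, E[X²]=36.98.
E[X] = 0.24·8.3 + 0.32·11.35 + 0.14·8.1 + 0.3·4.3 = 8.048.
E[X²] = 0.24·137.78 + 0.32·139.463 + 0.14·131.22 + 0.3·36.98 = 107.16.
Var(X) = E[X²] − (E[X])² = 107.16 − 64.7703 = 42.39.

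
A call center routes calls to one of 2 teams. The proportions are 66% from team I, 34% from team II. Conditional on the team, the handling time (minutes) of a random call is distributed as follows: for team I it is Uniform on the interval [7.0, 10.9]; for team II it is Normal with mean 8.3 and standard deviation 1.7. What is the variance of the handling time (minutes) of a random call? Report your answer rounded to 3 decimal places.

Per component, I: μ=8.95, E[X²]=81.37; II: μ=8.3, E[X²]=71.78.
E[X] = 0.66·8.95 + 0.34·8.3 = 8.729.
E[X²] = 0.66·81.37 + 0.34·71.78 = 78.1094.
Var(X) = E[X²] − (E[X])² = 78.1094 − 76.1954 = 1.91396.

1.914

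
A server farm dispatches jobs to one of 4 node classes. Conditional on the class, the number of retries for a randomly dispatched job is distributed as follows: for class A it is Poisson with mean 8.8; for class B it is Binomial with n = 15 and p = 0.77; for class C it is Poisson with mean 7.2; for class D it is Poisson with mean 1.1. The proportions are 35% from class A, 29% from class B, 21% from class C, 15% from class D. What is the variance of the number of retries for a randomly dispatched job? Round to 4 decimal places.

Per component, A: μ=8.8, E[X²]=86.24; B: μ=11.55, E[X²]=136.059; C: μ=7.2, E[X²]=59.04; D: μ=1.1, E[X²]=2.31.
E[X] = 0.35·8.8 + 0.29·11.55 + 0.21·7.2 + 0.15·1.1 = 8.1065.
E[X²] = 0.35·86.24 + 0.29·136.059 + 0.21·59.04 + 0.15·2.31 = 82.386.
Var(X) = E[X²] − (E[X])² = 82.386 − 65.7153 = 16.6707.

16.6707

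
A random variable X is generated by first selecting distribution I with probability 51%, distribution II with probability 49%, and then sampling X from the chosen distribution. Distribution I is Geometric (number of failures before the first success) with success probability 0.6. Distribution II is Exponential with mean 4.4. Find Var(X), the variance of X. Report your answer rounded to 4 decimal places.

Per component, I: μ=0.666667, E[X²]=1.55556; II: μ=4.4, E[X²]=38.72.
E[X] = 0.51·0.666667 + 0.49·4.4 = 2.496.
E[X²] = 0.51·1.55556 + 0.49·38.72 = 19.7661.
Var(X) = E[X²] − (E[X])² = 19.7661 − 6.23002 = 13.5361.

13.5361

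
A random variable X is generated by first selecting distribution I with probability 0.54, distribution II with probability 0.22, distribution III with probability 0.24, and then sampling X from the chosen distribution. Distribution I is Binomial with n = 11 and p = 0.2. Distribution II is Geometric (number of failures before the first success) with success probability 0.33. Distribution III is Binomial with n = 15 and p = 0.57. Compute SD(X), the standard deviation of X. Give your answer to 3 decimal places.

Per component, I: μ=2.2, E[X²]=6.6; II: μ=2.0303, E[X²]=10.2746; III: μ=8.55, E[X²]=76.779.
E[X] = 0.54·2.2 + 0.22·2.0303 + 0.24·8.55 = 3.68667.
E[X²] = 0.54·6.6 + 0.22·10.2746 + 0.24·76.779 = 24.2514.
Var(X) = E[X²] − (E[X])² = 24.2514 − 13.5915 = 10.6599.
SD(X) = √10.6599 = 3.26494.

3.265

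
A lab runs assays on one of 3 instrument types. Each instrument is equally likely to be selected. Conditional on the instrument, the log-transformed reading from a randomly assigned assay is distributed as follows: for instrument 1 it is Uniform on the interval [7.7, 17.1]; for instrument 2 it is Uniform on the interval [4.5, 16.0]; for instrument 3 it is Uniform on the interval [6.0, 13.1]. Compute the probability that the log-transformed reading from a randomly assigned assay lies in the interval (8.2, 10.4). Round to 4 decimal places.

0.2451

Conditional on each instrument, P(8.2 < X < 10.4): 1: 0.234043; 2: 0.191304; 3: 0.309859.
By total probability, P(8.2 < X < 10.4) = 0.333333·0.234043 + 0.333333·0.191304 + 0.333333·0.309859 = 0.245069.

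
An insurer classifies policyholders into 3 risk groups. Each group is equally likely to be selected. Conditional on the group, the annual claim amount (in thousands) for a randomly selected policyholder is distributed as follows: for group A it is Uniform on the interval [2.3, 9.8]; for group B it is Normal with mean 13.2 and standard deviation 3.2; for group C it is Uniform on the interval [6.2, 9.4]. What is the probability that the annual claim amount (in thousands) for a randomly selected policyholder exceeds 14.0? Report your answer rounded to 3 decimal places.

Conditional on each group, P(X > 14.0): A: 0; B: 0.401294; C: 0.
By total probability, P(X > 14.0) = 0.333333·0 + 0.333333·0.401294 + 0.333333·0 = 0.133765.

0.134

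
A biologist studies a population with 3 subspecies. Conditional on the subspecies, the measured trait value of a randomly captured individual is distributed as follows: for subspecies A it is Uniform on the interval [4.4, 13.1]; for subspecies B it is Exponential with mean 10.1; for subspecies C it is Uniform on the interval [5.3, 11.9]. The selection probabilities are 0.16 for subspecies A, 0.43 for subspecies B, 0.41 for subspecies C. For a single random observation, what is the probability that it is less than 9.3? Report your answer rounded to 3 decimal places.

Conditional on each subspecies, P(X < 9.3): A: 0.563218; B: 0.601796; C: 0.606061.
By total probability, P(X < 9.3) = 0.16·0.563218 + 0.43·0.601796 + 0.41·0.606061 = 0.597372.

0.597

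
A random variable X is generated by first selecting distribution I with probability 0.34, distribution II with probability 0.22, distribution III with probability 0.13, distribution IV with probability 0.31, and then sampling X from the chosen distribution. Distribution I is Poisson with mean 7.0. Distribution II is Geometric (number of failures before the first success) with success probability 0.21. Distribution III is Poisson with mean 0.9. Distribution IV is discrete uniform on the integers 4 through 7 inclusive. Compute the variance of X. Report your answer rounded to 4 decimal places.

10.7847

Per component, I: μ=7, E[X²]=56; II: μ=3.7619, E[X²]=32.0658; III: μ=0.9, E[X²]=1.71; IV: μ=5.5, E[X²]=31.5.
E[X] = 0.34·7 + 0.22·3.7619 + 0.13·0.9 + 0.31·5.5 = 5.02962.
E[X²] = 0.34·56 + 0.22·32.0658 + 0.13·1.71 + 0.31·31.5 = 36.0818.
Var(X) = E[X²] − (E[X])² = 36.0818 − 25.2971 = 10.7847.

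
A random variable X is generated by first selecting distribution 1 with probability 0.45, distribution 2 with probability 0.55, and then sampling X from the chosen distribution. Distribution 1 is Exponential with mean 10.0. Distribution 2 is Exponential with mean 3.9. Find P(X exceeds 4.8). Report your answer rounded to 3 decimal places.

Conditional on each component, P(X > 4.8): 1: 0.618783; 2: 0.292068.
By total probability, P(X > 4.8) = 0.45·0.618783 + 0.55·0.292068 = 0.43909.

0.439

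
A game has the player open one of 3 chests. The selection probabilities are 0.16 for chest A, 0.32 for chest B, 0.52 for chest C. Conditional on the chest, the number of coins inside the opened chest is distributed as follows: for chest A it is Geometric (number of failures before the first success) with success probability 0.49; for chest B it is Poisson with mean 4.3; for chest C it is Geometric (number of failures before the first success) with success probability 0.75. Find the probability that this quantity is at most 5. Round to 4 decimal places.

Conditional on each chest, P(X ≤ 5): A: 0.982404; B: 0.736663; C: 0.999756.
By total probability, P(X ≤ 5) = 0.16·0.982404 + 0.32·0.736663 + 0.52·0.999756 = 0.91279.

0.9128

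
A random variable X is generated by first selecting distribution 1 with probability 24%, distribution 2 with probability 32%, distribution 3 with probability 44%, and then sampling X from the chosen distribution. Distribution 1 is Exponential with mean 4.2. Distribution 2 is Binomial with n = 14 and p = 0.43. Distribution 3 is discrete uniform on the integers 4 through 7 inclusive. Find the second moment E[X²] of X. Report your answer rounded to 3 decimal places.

For each component E[X²] = Var + (mean)², giving 1: 35.28; 2: 39.6718; 3: 31.5.
Overall E[X²] = 0.24·35.28 + 0.32·39.6718 + 0.44·31.5 = 35.0222.

35.022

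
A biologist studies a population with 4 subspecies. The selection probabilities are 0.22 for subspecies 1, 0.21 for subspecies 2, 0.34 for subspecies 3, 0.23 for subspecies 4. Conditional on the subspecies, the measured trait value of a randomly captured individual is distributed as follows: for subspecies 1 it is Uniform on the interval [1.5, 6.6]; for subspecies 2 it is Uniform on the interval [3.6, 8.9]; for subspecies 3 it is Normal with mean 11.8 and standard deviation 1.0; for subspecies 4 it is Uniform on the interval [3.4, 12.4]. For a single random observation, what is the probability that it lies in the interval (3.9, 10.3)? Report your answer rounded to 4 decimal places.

Conditional on each subspecies, P(3.9 < X < 10.3): 1: 0.529412; 2: 0.943396; 3: 0.0668072; 4: 0.711111.
By total probability, P(3.9 < X < 10.3) = 0.22·0.529412 + 0.21·0.943396 + 0.34·0.0668072 + 0.23·0.711111 = 0.500854.

0.5009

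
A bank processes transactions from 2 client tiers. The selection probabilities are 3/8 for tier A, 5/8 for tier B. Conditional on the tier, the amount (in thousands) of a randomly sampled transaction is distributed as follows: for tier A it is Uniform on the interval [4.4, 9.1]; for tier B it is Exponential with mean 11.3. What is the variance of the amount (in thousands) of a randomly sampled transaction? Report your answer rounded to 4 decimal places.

Per component, A: μ=6.75, E[X²]=47.4033; B: μ=11.3, E[X²]=255.38.
E[X] = 0.375·6.75 + 0.625·11.3 = 9.59375.
E[X²] = 0.375·47.4033 + 0.625·255.38 = 177.389.
Var(X) = E[X²] − (E[X])² = 177.389 − 92.04 = 85.3487.

85.3487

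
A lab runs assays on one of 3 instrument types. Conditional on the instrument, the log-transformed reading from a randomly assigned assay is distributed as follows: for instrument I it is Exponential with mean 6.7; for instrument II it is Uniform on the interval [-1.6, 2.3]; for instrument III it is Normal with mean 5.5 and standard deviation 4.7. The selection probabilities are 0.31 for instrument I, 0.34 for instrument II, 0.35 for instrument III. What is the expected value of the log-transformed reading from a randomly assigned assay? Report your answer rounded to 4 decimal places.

Component means — I: 6.7; II: 0.35; III: 5.5.
E[X] = 0.31·6.7 + 0.34·0.35 + 0.35·5.5 = 4.121.

4.1210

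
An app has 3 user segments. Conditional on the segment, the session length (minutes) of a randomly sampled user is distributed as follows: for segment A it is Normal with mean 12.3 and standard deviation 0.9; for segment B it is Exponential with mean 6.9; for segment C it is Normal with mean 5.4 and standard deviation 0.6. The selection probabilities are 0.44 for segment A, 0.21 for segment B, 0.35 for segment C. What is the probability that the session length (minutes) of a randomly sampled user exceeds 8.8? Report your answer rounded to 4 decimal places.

0.4986

Conditional on each segment, P(X > 8.8): A: 0.99995; B: 0.27933; C: 7.28011e-09.
By total probability, P(X > 8.8) = 0.44·0.99995 + 0.21·0.27933 + 0.35·7.28011e-09 = 0.498637.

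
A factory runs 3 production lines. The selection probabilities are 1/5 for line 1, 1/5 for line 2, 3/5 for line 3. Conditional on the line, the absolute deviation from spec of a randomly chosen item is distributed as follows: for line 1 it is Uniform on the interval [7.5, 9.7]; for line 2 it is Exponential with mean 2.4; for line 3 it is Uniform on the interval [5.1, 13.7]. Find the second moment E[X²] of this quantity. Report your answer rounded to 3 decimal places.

73.891

For each component E[X²] = Var + (mean)², giving 1: 74.3633; 2: 11.52; 3: 94.5233.
Overall E[X²] = 0.2·74.3633 + 0.2·11.52 + 0.6·94.5233 = 73.8907.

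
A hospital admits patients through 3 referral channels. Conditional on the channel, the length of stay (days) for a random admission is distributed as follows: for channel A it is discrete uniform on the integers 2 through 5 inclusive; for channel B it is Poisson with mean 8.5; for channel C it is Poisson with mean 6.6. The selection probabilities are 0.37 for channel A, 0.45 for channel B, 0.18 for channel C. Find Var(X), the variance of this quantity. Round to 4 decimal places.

10.5704

Per component, A: μ=3.5, E[X²]=13.5; B: μ=8.5, E[X²]=80.75; C: μ=6.6, E[X²]=50.16.
E[X] = 0.37·3.5 + 0.45·8.5 + 0.18·6.6 = 6.308.
E[X²] = 0.37·13.5 + 0.45·80.75 + 0.18·50.16 = 50.3613.
Var(X) = E[X²] − (E[X])² = 50.3613 − 39.7909 = 10.5704.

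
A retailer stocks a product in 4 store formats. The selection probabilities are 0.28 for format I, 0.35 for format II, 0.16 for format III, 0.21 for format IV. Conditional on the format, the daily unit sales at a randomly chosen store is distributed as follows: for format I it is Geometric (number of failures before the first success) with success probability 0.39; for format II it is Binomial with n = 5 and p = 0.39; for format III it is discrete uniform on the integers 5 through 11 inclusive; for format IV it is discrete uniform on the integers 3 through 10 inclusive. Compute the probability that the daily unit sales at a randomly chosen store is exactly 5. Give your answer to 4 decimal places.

Conditional on each format, P(X = 5): I: 0.0329393; II: 0.00902242; III: 0.142857; IV: 0.125.
By total probability, P(X = 5) = 0.28·0.0329393 + 0.35·0.00902242 + 0.16·0.142857 + 0.21·0.125 = 0.061488.

0.0615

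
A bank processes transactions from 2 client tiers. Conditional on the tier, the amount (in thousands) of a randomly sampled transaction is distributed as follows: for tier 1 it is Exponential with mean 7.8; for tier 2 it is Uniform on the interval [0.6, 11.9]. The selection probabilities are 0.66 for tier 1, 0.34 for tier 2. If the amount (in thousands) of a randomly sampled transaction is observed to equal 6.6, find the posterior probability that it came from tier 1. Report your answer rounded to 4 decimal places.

Likelihoods f(6.6 | ·): 1: 0.0550079; 2: 0.0884956.
Posterior ∝ prior × likelihood. Numerator for 1: 0.66·0.0550079 = 0.0363052.
Normalizing constant: 0.66·0.0550079 + 0.34·0.0884956 = 0.0663937.
P(1 | observation) = 0.0363052 / 0.0663937 = 0.546817.

0.5468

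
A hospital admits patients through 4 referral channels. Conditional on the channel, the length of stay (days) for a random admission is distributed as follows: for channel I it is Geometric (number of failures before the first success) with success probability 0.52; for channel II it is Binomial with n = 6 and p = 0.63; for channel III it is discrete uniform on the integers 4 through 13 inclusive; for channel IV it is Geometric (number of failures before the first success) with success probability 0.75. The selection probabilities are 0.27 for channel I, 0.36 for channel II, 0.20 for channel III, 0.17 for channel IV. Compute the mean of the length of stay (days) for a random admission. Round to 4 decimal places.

3.3667

Component means — I: 0.923077; II: 3.78; III: 8.5; IV: 0.333333.
E[X] = 0.27·0.923077 + 0.36·3.78 + 0.2·8.5 + 0.17·0.333333 = 3.3667.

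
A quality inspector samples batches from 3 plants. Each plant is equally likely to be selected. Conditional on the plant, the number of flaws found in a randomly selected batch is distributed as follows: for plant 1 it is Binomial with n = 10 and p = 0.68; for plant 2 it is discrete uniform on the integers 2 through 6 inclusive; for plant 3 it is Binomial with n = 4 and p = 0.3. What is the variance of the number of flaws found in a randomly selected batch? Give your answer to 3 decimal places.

6.899

Per component, 1: μ=6.8, E[X²]=48.416; 2: μ=4, E[X²]=18; 3: μ=1.2, E[X²]=2.28.
E[X] = 0.333333·6.8 + 0.333333·4 + 0.333333·1.2 = 4.
E[X²] = 0.333333·48.416 + 0.333333·18 + 0.333333·2.28 = 22.8987.
Var(X) = E[X²] − (E[X])² = 22.8987 − 16 = 6.89867.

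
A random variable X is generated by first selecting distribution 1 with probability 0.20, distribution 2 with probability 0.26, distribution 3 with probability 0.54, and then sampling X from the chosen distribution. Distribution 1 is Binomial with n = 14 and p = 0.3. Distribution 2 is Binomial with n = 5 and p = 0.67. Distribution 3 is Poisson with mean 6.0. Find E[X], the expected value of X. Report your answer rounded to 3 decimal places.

Component means — 1: 4.2; 2: 3.35; 3: 6.
E[X] = 0.2·4.2 + 0.26·3.35 + 0.54·6 = 4.951.

4.951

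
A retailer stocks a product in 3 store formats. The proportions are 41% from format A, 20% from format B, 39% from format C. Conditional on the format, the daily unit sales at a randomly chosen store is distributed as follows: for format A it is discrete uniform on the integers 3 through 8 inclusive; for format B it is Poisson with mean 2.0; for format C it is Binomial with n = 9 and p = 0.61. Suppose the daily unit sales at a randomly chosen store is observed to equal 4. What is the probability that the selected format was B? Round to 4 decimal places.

0.1221

Likelihoods P(X=4 | ·): A: 0.166667; B: 0.0902235; C: 0.157403.
Posterior ∝ prior × likelihood. Numerator for B: 0.2·0.0902235 = 0.0180447.
Normalizing constant: 0.41·0.166667 + 0.2·0.0902235 + 0.39·0.157403 = 0.147765.
P(B | observation) = 0.0180447 / 0.147765 = 0.122117.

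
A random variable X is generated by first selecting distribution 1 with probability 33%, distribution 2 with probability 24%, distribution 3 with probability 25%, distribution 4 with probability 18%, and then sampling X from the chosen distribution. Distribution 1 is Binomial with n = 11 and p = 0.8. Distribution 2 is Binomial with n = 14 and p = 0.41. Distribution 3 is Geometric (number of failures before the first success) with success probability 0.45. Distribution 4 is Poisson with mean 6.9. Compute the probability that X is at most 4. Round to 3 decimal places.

Conditional on each component, P(X ≤ 4): 1: 0.00196536; 2: 0.254088; 3: 0.949672; 4: 0.182311.
By total probability, P(X ≤ 4) = 0.33·0.00196536 + 0.24·0.254088 + 0.25·0.949672 + 0.18·0.182311 = 0.331864.

0.332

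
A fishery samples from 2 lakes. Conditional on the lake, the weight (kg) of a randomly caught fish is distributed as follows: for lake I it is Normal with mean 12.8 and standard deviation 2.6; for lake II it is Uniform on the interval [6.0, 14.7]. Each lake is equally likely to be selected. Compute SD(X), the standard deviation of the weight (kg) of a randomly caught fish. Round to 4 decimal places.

2.8345

Per component, I: μ=12.8, E[X²]=170.6; II: μ=10.35, E[X²]=113.43.
E[X] = 0.5·12.8 + 0.5·10.35 = 11.575.
E[X²] = 0.5·170.6 + 0.5·113.43 = 142.015.
Var(X) = E[X²] − (E[X])² = 142.015 − 133.981 = 8.03438.
SD(X) = √8.03438 = 2.8345.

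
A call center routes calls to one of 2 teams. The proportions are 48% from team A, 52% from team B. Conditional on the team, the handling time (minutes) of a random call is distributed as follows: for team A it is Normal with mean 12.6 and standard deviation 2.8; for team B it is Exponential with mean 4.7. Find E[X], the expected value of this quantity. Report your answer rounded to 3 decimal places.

8.492

Component means — A: 12.6; B: 4.7.
E[X] = 0.48·12.6 + 0.52·4.7 = 8.492.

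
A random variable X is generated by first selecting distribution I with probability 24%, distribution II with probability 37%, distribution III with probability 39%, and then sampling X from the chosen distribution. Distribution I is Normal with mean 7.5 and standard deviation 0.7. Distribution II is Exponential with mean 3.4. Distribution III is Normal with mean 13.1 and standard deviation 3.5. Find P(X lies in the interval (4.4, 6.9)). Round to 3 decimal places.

Conditional on each component, P(4.4 < X < 6.9): I: 0.195678; II: 0.142727; III: 0.0317801.
By total probability, P(4.4 < X < 6.9) = 0.24·0.195678 + 0.37·0.142727 + 0.39·0.0317801 = 0.112166.

0.112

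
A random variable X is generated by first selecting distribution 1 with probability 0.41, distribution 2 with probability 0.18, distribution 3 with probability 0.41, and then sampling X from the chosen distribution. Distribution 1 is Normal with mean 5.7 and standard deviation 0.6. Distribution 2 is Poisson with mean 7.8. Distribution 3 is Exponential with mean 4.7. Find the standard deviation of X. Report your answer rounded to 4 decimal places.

3.4368

Per component, 1: μ=5.7, E[X²]=32.85; 2: μ=7.8, E[X²]=68.64; 3: μ=4.7, E[X²]=44.18.
E[X] = 0.41·5.7 + 0.18·7.8 + 0.41·4.7 = 5.668.
E[X²] = 0.41·32.85 + 0.18·68.64 + 0.41·44.18 = 43.9375.
Var(X) = E[X²] − (E[X])² = 43.9375 − 32.1262 = 11.8113.
SD(X) = √11.8113 = 3.43675.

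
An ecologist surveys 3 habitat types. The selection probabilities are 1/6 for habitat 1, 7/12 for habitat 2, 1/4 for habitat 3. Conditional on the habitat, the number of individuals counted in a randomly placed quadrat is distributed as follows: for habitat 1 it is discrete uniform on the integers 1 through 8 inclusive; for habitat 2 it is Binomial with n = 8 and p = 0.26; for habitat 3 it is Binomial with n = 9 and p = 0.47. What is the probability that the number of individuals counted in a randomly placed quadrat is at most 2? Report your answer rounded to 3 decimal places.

0.454

Conditional on each habitat, P(X ≤ 2): 1: 0.25; 2: 0.653476; 3: 0.123053.
By total probability, P(X ≤ 2) = 0.166667·0.25 + 0.583333·0.653476 + 0.25·0.123053 = 0.453624.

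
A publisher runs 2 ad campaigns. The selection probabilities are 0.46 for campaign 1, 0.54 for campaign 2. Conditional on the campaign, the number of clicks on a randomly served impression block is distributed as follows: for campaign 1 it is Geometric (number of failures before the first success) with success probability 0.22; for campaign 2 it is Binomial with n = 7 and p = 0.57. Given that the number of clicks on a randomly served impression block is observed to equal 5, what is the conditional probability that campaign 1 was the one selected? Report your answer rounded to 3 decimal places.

Likelihoods P(X=5 | ·): 1: 0.0635178; 2: 0.233631.
Posterior ∝ prior × likelihood. Numerator for 1: 0.46·0.0635178 = 0.0292182.
Normalizing constant: 0.46·0.0635178 + 0.54·0.233631 = 0.155379.
P(1 | observation) = 0.0292182 / 0.155379 = 0.188045.

0.188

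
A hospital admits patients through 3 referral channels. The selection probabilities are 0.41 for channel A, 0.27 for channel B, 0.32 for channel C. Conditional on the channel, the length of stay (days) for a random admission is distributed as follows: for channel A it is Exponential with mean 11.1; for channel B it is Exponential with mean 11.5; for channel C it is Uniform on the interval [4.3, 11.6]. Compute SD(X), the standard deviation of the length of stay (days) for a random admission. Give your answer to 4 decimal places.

Per component, A: μ=11.1, E[X²]=246.42; B: μ=11.5, E[X²]=264.5; C: μ=7.95, E[X²]=67.6433.
E[X] = 0.41·11.1 + 0.27·11.5 + 0.32·7.95 = 10.2.
E[X²] = 0.41·246.42 + 0.27·264.5 + 0.32·67.6433 = 194.093.
Var(X) = E[X²] − (E[X])² = 194.093 − 104.04 = 90.0531.
SD(X) = √90.0531 = 9.48963.

9.4896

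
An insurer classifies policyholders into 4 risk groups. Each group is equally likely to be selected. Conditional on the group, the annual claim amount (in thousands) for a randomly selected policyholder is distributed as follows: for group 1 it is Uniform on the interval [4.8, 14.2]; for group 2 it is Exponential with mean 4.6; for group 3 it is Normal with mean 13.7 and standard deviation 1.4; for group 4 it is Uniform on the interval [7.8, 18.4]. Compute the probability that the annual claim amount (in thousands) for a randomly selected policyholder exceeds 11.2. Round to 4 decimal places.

Conditional on each group, P(X > 11.2): 1: 0.319149; 2: 0.0876168; 3: 0.962927; 4: 0.679245.
By total probability, P(X > 11.2) = 0.25·0.319149 + 0.25·0.0876168 + 0.25·0.962927 + 0.25·0.679245 = 0.512235.

0.5122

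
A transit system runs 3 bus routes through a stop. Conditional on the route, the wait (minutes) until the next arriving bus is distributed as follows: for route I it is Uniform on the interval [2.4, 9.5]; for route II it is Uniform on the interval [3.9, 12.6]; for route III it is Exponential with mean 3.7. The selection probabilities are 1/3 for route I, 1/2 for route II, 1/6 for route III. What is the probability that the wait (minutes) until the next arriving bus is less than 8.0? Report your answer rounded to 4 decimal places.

Conditional on each route, P(X < 8.0): I: 0.788732; II: 0.471264; III: 0.884924.
By total probability, P(X < 8.0) = 0.333333·0.788732 + 0.5·0.471264 + 0.166667·0.884924 = 0.64603.

0.6460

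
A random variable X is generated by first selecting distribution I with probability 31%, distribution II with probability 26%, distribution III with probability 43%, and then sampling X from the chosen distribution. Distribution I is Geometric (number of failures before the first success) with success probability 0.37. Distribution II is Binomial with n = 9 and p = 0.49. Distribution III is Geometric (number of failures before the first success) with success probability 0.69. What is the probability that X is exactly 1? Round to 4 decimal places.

0.1695

Conditional on each component, P(X = 1): I: 0.2331; II: 0.0201837; III: 0.2139.
By total probability, P(X = 1) = 0.31·0.2331 + 0.26·0.0201837 + 0.43·0.2139 = 0.169486.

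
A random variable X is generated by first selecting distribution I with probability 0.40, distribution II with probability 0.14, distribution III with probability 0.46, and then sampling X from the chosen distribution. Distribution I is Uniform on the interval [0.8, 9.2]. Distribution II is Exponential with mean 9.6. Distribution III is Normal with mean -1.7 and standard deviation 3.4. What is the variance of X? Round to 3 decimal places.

38.240

Per component, I: μ=5, E[X²]=30.88; II: μ=9.6, E[X²]=184.32; III: μ=-1.7, E[X²]=14.45.
E[X] = 0.4·5 + 0.14·9.6 + 0.46·-1.7 = 2.562.
E[X²] = 0.4·30.88 + 0.14·184.32 + 0.46·14.45 = 44.8038.
Var(X) = E[X²] − (E[X])² = 44.8038 − 6.56384 = 38.24.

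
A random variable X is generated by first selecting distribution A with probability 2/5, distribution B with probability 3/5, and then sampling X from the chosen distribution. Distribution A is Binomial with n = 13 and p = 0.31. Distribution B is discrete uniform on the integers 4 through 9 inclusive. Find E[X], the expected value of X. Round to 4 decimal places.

Component means — A: 4.03; B: 6.5.
E[X] = 0.4·4.03 + 0.6·6.5 = 5.512.

5.5120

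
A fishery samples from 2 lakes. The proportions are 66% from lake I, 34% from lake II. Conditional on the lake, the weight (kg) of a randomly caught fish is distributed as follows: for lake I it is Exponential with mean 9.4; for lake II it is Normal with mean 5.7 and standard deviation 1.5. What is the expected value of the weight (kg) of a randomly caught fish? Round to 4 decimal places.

Component means — I: 9.4; II: 5.7.
E[X] = 0.66·9.4 + 0.34·5.7 = 8.142.

8.1420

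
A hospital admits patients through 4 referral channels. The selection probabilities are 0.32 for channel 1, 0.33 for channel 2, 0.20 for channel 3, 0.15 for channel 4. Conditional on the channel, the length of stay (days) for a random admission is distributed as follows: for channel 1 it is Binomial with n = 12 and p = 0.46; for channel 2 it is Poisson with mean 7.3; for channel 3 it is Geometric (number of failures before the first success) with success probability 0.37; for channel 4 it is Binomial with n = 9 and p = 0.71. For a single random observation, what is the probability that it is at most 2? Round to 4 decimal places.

Conditional on each channel, P(X ≤ 2): 1: 0.0363433; 2: 0.0236067; 3: 0.749953; 4: 0.0034646.
By total probability, P(X ≤ 2) = 0.32·0.0363433 + 0.33·0.0236067 + 0.2·0.749953 + 0.15·0.0034646 = 0.16993.

0.1699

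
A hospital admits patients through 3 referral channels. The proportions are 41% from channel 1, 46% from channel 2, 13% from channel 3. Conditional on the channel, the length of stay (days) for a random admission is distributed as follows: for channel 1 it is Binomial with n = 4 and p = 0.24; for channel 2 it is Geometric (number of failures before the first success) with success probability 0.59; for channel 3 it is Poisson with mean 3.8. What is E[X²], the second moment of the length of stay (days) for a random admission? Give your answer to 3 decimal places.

3.812

For each component E[X²] = Var + (mean)², giving 1: 1.6512; 2: 1.66073; 3: 18.24.
Overall E[X²] = 0.41·1.6512 + 0.46·1.66073 + 0.13·18.24 = 3.81213.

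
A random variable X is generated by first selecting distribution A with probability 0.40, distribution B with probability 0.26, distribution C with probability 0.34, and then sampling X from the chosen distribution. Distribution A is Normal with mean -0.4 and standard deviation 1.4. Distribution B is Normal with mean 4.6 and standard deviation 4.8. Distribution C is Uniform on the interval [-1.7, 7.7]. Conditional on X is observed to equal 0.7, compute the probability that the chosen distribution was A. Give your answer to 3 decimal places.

0.618

Likelihoods f(0.7 | ·): A: 0.20928; B: 0.0597472; C: 0.106383.
Posterior ∝ prior × likelihood. Numerator for A: 0.4·0.20928 = 0.0837118.
Normalizing constant: 0.4·0.20928 + 0.26·0.0597472 + 0.34·0.106383 = 0.135416.
P(A | observation) = 0.0837118 / 0.135416 = 0.618181.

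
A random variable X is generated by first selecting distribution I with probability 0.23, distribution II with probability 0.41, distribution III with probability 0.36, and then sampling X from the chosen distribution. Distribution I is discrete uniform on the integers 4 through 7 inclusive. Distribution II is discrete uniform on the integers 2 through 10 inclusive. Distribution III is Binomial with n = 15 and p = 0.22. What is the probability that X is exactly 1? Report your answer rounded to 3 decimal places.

Conditional on each component, P(X = 1): I: 0; II: 0; III: 0.101821.
By total probability, P(X = 1) = 0.23·0 + 0.41·0 + 0.36·0.101821 = 0.0366556.

0.037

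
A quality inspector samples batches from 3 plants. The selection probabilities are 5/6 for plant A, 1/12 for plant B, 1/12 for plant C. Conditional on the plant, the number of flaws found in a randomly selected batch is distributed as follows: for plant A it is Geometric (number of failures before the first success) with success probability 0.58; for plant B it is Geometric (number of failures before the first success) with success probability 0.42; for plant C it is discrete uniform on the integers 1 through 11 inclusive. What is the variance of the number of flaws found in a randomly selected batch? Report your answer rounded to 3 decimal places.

4.259

Per component, A: μ=0.724138, E[X²]=1.77289; B: μ=1.38095, E[X²]=5.19501; C: μ=6, E[X²]=46.
E[X] = 0.833333·0.724138 + 0.0833333·1.38095 + 0.0833333·6 = 1.21853.
E[X²] = 0.833333·1.77289 + 0.0833333·5.19501 + 0.0833333·46 = 5.74366.
Var(X) = E[X²] − (E[X])² = 5.74366 − 1.48481 = 4.25885.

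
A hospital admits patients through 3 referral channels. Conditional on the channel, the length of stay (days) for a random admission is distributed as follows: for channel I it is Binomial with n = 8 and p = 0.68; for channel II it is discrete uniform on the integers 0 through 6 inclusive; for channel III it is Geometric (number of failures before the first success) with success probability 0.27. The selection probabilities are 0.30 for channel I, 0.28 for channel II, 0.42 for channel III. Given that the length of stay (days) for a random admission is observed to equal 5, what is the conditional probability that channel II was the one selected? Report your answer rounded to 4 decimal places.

0.2787

Likelihoods P(X=5 | ·): I: 0.266798; II: 0.142857; III: 0.0559729.
Posterior ∝ prior × likelihood. Numerator for II: 0.28·0.142857 = 0.04.
Normalizing constant: 0.3·0.266798 + 0.28·0.142857 + 0.42·0.0559729 = 0.143548.
P(II | observation) = 0.04 / 0.143548 = 0.278652.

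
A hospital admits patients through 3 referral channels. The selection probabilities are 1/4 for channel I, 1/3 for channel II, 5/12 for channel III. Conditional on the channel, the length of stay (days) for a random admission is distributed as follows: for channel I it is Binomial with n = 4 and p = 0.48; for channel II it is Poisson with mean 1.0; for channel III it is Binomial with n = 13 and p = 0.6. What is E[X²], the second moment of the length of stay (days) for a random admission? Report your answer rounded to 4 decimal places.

For each component E[X²] = Var + (mean)², giving I: 4.6848; II: 2; III: 63.96.
Overall E[X²] = 0.25·4.6848 + 0.333333·2 + 0.416667·63.96 = 28.4879.

28.4879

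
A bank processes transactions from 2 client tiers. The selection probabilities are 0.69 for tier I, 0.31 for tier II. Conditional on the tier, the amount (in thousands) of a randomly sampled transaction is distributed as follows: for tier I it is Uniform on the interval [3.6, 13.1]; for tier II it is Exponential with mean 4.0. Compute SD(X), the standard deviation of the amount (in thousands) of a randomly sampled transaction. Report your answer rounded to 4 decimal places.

3.7679

Per component, I: μ=8.35, E[X²]=77.2433; II: μ=4, E[X²]=32.
E[X] = 0.69·8.35 + 0.31·4 = 7.0015.
E[X²] = 0.69·77.2433 + 0.31·32 = 63.2179.
Var(X) = E[X²] − (E[X])² = 63.2179 − 49.021 = 14.1969.
SD(X) = √14.1969 = 3.76788.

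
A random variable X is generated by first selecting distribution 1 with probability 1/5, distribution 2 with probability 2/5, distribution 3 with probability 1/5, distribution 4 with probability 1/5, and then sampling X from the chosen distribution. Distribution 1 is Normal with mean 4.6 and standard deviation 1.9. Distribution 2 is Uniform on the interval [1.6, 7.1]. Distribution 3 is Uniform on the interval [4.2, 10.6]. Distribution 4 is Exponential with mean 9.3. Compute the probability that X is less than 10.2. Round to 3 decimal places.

Conditional on each component, P(X < 10.2): 1: 0.998398; 2: 1; 3: 0.9375; 4: 0.666053.
By total probability, P(X < 10.2) = 0.2·0.998398 + 0.4·1 + 0.2·0.9375 + 0.2·0.666053 = 0.92039.

0.920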